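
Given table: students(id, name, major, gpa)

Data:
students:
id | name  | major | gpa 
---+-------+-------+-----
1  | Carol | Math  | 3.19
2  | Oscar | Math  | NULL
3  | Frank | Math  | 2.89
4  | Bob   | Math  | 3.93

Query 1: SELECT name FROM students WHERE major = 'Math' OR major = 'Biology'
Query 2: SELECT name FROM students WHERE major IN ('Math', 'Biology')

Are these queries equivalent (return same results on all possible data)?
Yes, equivalent

Both queries return: [('Bob',), ('Carol',), ('Frank',), ('Oscar',)]

Reason: OR vs IN are equivalent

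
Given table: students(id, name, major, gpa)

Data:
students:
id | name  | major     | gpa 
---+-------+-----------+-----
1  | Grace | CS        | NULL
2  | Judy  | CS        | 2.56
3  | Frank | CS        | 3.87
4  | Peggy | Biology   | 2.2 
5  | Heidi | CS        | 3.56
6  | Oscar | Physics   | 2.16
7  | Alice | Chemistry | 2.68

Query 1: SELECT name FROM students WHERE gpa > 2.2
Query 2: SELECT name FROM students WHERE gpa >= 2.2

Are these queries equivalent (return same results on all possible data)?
No, not equivalent

Query 1 returns: [('Judy',), ('Frank',), ('Heidi',), ('Alice',)]
Query 2 returns: [('Judy',), ('Frank',), ('Peggy',), ('Heidi',), ('Alice',)]

Reason: > vs >= gives different results when gpa = 2.2 exists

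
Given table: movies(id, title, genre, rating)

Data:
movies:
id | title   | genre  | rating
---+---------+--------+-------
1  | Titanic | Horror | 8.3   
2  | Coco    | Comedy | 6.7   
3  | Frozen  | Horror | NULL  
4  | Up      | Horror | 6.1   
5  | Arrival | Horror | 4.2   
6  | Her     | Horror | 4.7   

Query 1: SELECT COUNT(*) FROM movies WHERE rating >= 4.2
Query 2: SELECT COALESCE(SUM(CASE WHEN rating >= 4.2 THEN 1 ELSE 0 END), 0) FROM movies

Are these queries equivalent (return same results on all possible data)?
Yes, equivalent

Both queries return: [(5,)]

Reason: COUNT with WHERE vs conditional SUM (COALESCE handles empty-table NULL)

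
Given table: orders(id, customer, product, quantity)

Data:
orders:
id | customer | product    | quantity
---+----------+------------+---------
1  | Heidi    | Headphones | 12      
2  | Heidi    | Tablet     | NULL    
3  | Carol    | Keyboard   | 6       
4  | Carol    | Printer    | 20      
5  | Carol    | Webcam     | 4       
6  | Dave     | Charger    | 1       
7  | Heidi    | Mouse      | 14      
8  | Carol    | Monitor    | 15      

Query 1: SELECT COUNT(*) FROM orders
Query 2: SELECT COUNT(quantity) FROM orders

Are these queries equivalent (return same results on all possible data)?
No, not equivalent

Query 1 returns: [(8,)]
Query 2 returns: [(7,)]

Reason: COUNT(*) includes NULLs, COUNT(column) excludes them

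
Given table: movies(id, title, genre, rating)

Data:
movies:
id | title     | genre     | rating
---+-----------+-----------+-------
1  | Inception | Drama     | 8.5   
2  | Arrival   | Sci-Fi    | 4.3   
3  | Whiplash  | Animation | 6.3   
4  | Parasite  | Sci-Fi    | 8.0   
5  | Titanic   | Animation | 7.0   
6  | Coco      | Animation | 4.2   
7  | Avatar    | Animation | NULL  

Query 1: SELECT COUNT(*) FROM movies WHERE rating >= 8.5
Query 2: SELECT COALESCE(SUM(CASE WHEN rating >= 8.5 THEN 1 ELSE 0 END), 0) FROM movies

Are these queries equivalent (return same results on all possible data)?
Yes, equivalent

Both queries return: [(1,)]

Reason: COUNT with WHERE vs conditional SUM (COALESCE handles empty-table NULL)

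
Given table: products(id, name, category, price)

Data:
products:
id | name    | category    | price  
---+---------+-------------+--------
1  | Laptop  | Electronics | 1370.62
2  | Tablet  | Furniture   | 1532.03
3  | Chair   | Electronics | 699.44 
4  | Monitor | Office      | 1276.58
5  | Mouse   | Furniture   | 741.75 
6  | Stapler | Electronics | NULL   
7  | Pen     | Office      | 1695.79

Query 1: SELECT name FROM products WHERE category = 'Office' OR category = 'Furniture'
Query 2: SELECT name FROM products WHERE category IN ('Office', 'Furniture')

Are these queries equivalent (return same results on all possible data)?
Yes, equivalent

Both queries return: [('Monitor',), ('Mouse',), ('Pen',), ('Tablet',)]

Reason: OR vs IN are equivalent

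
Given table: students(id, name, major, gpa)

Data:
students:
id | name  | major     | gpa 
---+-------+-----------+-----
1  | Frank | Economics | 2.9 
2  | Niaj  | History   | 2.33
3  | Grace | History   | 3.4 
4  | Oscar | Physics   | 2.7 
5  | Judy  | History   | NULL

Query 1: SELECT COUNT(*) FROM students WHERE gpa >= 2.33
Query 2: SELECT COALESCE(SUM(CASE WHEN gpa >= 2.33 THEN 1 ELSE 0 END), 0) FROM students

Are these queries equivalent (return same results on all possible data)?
Yes, equivalent

Both queries return: [(4,)]

Reason: COUNT with WHERE vs conditional SUM (COALESCE handles empty-table NULL)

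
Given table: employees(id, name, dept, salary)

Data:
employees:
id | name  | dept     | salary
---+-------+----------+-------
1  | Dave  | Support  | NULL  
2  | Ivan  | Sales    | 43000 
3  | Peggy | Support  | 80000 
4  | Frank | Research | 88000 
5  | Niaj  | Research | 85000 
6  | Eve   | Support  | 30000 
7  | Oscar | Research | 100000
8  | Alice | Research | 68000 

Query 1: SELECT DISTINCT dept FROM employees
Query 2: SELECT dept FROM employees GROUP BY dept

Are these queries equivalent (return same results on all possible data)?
Yes, equivalent

Both queries return: [('Research',), ('Sales',), ('Support',)]

Reason: Both get unique depts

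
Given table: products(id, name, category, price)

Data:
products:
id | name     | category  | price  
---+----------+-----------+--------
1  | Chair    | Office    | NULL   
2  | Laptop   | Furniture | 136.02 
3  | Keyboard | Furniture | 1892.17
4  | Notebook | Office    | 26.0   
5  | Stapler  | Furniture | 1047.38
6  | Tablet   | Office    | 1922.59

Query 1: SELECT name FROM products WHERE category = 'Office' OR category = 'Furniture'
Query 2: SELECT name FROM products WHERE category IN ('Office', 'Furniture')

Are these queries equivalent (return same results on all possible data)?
Yes, equivalent

Both queries return: [('Chair',), ('Keyboard',), ('Laptop',), ('Notebook',), ('Stapler',), ('Tablet',)]

Reason: OR vs IN are equivalent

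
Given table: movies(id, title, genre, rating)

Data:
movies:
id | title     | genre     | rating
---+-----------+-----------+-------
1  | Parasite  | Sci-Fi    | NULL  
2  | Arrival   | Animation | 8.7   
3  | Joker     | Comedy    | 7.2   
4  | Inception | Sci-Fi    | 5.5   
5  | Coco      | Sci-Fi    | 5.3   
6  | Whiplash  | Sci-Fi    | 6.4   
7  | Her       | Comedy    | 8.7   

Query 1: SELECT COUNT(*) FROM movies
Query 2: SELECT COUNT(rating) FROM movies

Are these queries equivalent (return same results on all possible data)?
No, not equivalent

Query 1 returns: [(7,)]
Query 2 returns: [(6,)]

Reason: COUNT(*) includes NULLs, COUNT(column) excludes them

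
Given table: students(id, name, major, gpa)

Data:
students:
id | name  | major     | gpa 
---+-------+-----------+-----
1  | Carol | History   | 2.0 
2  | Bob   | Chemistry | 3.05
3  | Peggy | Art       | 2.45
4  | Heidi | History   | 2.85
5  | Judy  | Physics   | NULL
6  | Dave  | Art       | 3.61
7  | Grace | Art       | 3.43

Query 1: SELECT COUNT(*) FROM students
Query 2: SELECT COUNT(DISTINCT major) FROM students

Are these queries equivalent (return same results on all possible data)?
No, not equivalent

Query 1 returns: [(7,)]
Query 2 returns: [(4,)]

Reason: COUNT(*) counts rows, COUNT(DISTINCT major) counts unique majors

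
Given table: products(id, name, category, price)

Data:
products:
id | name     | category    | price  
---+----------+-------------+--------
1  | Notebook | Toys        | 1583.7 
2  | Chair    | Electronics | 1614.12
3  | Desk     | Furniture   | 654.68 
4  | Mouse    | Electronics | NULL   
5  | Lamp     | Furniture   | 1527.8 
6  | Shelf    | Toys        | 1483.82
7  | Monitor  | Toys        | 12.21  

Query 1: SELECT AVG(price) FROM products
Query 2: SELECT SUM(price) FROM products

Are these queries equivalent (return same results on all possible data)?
No, not equivalent

Query 1 returns: [(1146.055,)]
Query 2 returns: [(6876.33,)]

Reason: AVG vs SUM give different aggregate values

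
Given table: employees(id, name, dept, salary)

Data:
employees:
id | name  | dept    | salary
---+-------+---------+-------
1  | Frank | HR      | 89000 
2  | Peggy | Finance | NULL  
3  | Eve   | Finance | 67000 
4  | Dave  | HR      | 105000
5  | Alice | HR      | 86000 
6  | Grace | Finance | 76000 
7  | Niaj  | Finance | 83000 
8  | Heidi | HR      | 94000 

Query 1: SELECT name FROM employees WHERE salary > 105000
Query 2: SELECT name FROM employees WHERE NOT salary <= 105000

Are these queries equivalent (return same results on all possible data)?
Yes, equivalent

Both queries return: []

Reason: Both filter salary > 105000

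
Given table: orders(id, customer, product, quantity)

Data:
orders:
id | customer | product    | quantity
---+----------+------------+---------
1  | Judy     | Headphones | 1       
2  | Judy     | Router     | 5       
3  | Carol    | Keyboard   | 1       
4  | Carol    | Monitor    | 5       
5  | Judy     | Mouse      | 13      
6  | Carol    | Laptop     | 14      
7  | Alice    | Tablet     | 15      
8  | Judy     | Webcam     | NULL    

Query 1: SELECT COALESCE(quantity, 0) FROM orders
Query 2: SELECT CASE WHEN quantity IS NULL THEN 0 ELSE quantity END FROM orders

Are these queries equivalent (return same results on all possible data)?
Yes, equivalent

Both queries return: [(0,), (1,), (1,), (5,), (5,), (13,), (14,), (15,)]

Reason: COALESCE vs CASE for NULL handling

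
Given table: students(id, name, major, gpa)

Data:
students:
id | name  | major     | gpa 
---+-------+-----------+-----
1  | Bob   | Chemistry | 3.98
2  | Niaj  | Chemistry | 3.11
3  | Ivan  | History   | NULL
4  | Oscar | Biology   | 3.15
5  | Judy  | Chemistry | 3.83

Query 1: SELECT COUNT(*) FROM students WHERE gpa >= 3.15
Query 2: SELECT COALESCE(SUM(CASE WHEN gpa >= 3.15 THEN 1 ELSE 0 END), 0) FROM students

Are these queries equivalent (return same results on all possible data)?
Yes, equivalent

Both queries return: [(3,)]

Reason: COUNT with WHERE vs conditional SUM (COALESCE handles empty-table NULL)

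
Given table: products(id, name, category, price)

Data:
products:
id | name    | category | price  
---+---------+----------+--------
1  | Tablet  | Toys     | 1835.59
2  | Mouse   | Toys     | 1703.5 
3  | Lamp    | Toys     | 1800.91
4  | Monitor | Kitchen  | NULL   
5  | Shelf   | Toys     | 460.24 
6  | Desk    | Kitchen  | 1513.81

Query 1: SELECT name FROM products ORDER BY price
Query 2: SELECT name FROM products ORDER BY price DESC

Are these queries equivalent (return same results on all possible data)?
No, not equivalent

Query 1 returns: [('Monitor',), ('Shelf',), ('Desk',), ('Mouse',), ('Lamp',), ('Tablet',)]
Query 2 returns: [('Tablet',), ('Lamp',), ('Mouse',), ('Desk',), ('Shelf',), ('Monitor',)]

Reason: ASC vs DESC gives opposite ordering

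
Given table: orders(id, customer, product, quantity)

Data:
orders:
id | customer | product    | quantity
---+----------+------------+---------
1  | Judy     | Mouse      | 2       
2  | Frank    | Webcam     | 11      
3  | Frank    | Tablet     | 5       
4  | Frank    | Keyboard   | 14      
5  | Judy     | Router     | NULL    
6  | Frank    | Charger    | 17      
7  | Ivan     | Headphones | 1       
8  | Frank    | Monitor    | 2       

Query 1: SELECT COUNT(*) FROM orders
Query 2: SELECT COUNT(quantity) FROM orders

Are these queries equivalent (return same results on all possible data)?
No, not equivalent

Query 1 returns: [(8,)]
Query 2 returns: [(7,)]

Reason: COUNT(*) includes NULLs, COUNT(column) excludes them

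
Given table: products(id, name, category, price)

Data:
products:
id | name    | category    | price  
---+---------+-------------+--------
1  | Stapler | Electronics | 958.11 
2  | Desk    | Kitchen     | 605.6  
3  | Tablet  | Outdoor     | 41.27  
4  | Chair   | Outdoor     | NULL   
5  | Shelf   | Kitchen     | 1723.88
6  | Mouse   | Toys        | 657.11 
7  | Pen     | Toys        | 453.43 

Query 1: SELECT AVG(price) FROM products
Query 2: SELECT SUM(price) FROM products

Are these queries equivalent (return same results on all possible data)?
No, not equivalent

Query 1 returns: [(739.9000000000001,)]
Query 2 returns: [(4439.400000000001,)]

Reason: AVG vs SUM give different aggregate values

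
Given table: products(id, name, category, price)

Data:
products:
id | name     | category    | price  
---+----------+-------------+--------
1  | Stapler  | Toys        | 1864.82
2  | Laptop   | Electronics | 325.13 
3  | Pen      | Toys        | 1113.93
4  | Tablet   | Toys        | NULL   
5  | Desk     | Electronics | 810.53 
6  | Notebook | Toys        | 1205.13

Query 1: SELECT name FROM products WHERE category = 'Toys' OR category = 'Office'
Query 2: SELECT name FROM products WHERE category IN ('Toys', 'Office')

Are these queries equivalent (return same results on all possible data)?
Yes, equivalent

Both queries return: [('Notebook',), ('Pen',), ('Stapler',), ('Tablet',)]

Reason: OR vs IN are equivalent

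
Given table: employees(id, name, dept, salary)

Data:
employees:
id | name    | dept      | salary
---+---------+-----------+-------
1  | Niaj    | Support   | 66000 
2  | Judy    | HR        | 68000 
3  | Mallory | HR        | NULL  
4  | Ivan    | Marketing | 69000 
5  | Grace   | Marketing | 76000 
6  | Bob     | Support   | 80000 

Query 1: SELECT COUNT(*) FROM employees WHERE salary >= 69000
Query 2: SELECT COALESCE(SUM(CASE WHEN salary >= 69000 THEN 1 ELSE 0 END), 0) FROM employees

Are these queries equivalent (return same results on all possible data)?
Yes, equivalent

Both queries return: [(3,)]

Reason: COUNT with WHERE vs conditional SUM (COALESCE handles empty-table NULL)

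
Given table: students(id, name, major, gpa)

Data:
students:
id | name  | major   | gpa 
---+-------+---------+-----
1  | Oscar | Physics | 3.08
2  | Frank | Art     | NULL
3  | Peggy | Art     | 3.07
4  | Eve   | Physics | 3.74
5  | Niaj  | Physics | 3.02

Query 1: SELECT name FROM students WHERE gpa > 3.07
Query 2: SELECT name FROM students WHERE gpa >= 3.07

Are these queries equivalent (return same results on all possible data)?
No, not equivalent

Query 1 returns: [('Oscar',), ('Eve',)]
Query 2 returns: [('Oscar',), ('Peggy',), ('Eve',)]

Reason: > vs >= gives different results when gpa = 3.07 exists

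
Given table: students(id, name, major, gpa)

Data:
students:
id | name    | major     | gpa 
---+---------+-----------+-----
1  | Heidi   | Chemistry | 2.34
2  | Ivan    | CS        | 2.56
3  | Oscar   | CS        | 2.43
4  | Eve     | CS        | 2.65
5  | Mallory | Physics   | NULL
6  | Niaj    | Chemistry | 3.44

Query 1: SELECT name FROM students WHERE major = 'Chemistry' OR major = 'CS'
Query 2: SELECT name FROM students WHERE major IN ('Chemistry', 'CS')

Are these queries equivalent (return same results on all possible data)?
Yes, equivalent

Both queries return: [('Eve',), ('Heidi',), ('Ivan',), ('Niaj',), ('Oscar',)]

Reason: OR vs IN are equivalent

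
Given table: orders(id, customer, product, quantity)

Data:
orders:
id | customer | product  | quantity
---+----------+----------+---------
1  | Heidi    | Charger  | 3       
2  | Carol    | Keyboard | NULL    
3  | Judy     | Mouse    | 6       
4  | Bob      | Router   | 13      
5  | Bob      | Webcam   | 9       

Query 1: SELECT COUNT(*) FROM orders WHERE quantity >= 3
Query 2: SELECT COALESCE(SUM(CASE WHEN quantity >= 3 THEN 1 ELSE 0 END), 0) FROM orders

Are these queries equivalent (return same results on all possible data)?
Yes, equivalent

Both queries return: [(4,)]

Reason: COUNT with WHERE vs conditional SUM (COALESCE handles empty-table NULL)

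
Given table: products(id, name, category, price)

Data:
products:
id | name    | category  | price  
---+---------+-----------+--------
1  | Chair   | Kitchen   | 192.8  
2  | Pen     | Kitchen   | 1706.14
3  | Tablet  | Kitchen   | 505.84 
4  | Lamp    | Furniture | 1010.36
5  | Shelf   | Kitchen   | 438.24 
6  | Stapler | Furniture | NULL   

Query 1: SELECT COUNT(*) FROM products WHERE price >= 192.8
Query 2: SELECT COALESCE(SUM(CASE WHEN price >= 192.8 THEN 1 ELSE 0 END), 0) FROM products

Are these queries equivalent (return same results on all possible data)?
Yes, equivalent

Both queries return: [(5,)]

Reason: COUNT with WHERE vs conditional SUM (COALESCE handles empty-table NULL)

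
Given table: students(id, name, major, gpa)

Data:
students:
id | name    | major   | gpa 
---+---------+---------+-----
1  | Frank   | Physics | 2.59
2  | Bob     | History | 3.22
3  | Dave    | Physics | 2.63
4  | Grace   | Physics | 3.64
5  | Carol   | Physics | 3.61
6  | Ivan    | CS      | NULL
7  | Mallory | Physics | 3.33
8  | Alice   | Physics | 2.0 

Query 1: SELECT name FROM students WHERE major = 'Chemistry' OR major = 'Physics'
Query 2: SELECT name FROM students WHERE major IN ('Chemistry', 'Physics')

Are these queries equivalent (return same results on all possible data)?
Yes, equivalent

Both queries return: [('Alice',), ('Carol',), ('Dave',), ('Frank',), ('Grace',), ('Mallory',)]

Reason: OR vs IN are equivalent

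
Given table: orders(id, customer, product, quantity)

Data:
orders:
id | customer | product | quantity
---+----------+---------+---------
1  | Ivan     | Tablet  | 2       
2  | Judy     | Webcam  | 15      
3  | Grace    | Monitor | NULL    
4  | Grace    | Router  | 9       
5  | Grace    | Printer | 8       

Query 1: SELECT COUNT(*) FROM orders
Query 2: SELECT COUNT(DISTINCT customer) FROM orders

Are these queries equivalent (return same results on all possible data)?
No, not equivalent

Query 1 returns: [(5,)]
Query 2 returns: [(3,)]

Reason: COUNT(*) counts rows, COUNT(DISTINCT customer) counts unique customers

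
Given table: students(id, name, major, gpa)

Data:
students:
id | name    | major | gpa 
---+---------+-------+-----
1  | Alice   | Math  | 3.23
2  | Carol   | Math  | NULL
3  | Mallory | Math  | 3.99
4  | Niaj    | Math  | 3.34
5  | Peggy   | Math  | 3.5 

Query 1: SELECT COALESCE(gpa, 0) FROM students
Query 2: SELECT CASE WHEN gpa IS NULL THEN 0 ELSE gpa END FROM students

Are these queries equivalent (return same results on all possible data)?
Yes, equivalent

Both queries return: [(0,), (3.23,), (3.34,), (3.5,), (3.99,)]

Reason: COALESCE vs CASE for NULL handling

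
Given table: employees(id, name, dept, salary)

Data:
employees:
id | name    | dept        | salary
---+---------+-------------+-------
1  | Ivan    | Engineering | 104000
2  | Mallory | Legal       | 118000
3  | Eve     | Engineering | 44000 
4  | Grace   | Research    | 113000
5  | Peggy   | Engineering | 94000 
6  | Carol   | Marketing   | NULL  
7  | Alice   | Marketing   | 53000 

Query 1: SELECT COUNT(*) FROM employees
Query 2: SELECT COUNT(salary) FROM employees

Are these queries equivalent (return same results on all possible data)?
No, not equivalent

Query 1 returns: [(7,)]
Query 2 returns: [(6,)]

Reason: COUNT(*) includes NULLs, COUNT(column) excludes them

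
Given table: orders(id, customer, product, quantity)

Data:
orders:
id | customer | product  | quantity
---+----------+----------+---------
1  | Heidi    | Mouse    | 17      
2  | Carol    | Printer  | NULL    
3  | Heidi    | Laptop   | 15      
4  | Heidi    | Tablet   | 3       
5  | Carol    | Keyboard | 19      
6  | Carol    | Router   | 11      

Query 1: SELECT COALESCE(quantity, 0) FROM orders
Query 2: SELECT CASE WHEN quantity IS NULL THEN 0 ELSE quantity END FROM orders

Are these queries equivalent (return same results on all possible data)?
Yes, equivalent

Both queries return: [(0,), (3,), (11,), (15,), (17,), (19,)]

Reason: COALESCE vs CASE for NULL handling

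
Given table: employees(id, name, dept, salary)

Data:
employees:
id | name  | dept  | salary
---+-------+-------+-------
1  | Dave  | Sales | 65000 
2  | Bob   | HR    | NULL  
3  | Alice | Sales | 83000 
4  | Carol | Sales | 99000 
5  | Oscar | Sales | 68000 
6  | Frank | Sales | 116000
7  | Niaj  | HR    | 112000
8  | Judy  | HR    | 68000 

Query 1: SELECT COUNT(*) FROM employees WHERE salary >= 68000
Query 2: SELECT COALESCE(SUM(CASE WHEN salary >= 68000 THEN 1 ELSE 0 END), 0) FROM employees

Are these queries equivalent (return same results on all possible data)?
Yes, equivalent

Both queries return: [(6,)]

Reason: COUNT with WHERE vs conditional SUM (COALESCE handles empty-table NULL)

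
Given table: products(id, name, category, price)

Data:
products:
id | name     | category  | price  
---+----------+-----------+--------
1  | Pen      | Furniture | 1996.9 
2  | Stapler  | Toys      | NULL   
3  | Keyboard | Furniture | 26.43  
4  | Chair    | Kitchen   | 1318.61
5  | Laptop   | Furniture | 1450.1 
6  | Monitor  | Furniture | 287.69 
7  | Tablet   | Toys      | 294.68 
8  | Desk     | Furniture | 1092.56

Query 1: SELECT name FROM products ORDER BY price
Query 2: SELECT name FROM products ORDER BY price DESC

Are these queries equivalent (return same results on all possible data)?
No, not equivalent

Query 1 returns: [('Stapler',), ('Keyboard',), ('Monitor',), ('Tablet',), ('Desk',), ('Chair',), ('Laptop',), ('Pen',)]
Query 2 returns: [('Pen',), ('Laptop',), ('Chair',), ('Desk',), ('Tablet',), ('Monitor',), ('Keyboard',), ('Stapler',)]

Reason: ASC vs DESC gives opposite ordering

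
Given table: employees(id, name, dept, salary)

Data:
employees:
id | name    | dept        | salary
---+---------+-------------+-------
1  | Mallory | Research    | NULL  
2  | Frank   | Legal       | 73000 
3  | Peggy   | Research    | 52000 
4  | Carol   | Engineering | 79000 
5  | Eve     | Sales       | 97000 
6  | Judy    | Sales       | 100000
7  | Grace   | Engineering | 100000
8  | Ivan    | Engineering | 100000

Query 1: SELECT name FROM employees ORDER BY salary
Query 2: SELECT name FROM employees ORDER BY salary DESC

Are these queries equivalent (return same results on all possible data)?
No, not equivalent

Query 1 returns: [('Mallory',), ('Peggy',), ('Frank',), ('Carol',), ('Eve',), ('Judy',), ('Grace',), ('Ivan',)]
Query 2 returns: [('Judy',), ('Grace',), ('Ivan',), ('Eve',), ('Carol',), ('Frank',), ('Peggy',), ('Mallory',)]

Reason: ASC vs DESC gives opposite ordering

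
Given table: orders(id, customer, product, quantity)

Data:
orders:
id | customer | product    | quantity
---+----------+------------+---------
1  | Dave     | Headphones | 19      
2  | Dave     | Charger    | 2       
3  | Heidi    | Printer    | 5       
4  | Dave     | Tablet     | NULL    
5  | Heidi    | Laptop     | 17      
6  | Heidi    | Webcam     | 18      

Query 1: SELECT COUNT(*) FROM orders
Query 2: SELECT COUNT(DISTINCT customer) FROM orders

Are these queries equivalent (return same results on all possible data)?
No, not equivalent

Query 1 returns: [(6,)]
Query 2 returns: [(2,)]

Reason: COUNT(*) counts rows, COUNT(DISTINCT customer) counts unique customers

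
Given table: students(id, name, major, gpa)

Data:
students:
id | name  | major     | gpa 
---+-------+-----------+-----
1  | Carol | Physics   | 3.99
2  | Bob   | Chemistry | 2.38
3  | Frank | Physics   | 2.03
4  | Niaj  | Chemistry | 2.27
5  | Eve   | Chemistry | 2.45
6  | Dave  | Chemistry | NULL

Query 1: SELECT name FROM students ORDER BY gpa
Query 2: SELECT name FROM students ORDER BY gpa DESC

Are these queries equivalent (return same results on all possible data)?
No, not equivalent

Query 1 returns: [('Dave',), ('Frank',), ('Niaj',), ('Bob',), ('Eve',), ('Carol',)]
Query 2 returns: [('Carol',), ('Eve',), ('Bob',), ('Niaj',), ('Frank',), ('Dave',)]

Reason: ASC vs DESC gives opposite ordering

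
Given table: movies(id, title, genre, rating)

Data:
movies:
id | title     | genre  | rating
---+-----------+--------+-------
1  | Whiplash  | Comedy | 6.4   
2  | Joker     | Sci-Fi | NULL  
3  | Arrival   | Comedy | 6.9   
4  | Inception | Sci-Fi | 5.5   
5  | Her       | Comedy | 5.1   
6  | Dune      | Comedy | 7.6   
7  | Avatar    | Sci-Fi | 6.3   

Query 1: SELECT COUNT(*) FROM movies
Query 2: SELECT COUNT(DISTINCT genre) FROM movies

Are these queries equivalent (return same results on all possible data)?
No, not equivalent

Query 1 returns: [(7,)]
Query 2 returns: [(2,)]

Reason: COUNT(*) counts rows, COUNT(DISTINCT genre) counts unique genres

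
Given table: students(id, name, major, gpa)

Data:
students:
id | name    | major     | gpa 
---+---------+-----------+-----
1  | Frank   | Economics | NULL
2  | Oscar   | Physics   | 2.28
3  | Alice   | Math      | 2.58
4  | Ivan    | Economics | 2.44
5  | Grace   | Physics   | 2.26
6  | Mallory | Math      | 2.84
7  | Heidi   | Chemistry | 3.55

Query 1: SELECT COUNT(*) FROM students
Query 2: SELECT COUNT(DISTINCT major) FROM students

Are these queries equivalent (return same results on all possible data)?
No, not equivalent

Query 1 returns: [(7,)]
Query 2 returns: [(4,)]

Reason: COUNT(*) counts rows, COUNT(DISTINCT major) counts unique majors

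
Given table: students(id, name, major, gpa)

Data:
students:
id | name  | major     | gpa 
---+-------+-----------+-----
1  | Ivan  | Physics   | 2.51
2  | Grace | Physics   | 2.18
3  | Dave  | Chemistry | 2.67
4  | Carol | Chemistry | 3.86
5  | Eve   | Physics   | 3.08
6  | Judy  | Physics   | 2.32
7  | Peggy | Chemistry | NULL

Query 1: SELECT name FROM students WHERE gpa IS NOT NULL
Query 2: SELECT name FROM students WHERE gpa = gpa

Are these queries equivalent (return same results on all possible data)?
Yes, equivalent

Both queries return: [('Carol',), ('Dave',), ('Eve',), ('Grace',), ('Ivan',), ('Judy',)]

Reason: IS NOT NULL vs self-equality (both exclude NULLs)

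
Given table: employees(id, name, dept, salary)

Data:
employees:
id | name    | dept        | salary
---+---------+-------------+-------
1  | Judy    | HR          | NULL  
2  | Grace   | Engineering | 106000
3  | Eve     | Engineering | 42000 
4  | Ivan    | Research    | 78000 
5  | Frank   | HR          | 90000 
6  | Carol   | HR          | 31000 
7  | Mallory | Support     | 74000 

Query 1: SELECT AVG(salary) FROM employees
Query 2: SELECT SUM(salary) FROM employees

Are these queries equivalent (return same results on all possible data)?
No, not equivalent

Query 1 returns: [(70166.66666666667,)]
Query 2 returns: [(421000,)]

Reason: AVG vs SUM give different aggregate values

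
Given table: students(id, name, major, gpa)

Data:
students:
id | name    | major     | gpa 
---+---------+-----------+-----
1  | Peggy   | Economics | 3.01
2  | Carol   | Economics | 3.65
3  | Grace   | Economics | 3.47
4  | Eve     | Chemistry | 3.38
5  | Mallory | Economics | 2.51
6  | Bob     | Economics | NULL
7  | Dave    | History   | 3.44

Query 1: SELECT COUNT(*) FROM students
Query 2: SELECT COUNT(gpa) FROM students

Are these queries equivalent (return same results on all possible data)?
No, not equivalent

Query 1 returns: [(7,)]
Query 2 returns: [(6,)]

Reason: COUNT(*) includes NULLs, COUNT(column) excludes them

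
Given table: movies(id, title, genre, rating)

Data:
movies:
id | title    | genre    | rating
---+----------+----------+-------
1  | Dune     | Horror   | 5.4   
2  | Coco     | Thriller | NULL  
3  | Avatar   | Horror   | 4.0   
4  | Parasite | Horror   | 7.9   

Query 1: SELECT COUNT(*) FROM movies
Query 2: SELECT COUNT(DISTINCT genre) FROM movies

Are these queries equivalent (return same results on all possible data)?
No, not equivalent

Query 1 returns: [(4,)]
Query 2 returns: [(2,)]

Reason: COUNT(*) counts rows, COUNT(DISTINCT genre) counts unique genres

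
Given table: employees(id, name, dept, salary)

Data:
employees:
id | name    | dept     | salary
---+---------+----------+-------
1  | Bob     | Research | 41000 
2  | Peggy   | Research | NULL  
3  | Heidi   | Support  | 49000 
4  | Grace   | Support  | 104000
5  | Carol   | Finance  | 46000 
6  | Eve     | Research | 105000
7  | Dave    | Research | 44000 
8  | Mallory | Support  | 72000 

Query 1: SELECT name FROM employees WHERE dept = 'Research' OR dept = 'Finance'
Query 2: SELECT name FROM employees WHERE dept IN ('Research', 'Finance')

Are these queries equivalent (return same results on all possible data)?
Yes, equivalent

Both queries return: [('Bob',), ('Carol',), ('Dave',), ('Eve',), ('Peggy',)]

Reason: OR vs IN are equivalent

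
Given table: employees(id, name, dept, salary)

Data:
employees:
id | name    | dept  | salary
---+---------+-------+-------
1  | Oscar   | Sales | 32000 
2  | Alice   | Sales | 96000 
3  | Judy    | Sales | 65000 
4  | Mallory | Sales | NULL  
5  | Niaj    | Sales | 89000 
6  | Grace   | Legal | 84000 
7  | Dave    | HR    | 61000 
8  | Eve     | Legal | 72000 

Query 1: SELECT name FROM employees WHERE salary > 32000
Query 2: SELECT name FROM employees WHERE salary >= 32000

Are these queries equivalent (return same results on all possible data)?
No, not equivalent

Query 1 returns: [('Alice',), ('Judy',), ('Niaj',), ('Grace',), ('Dave',), ('Eve',)]
Query 2 returns: [('Oscar',), ('Alice',), ('Judy',), ('Niaj',), ('Grace',), ('Dave',), ('Eve',)]

Reason: > vs >= gives different results when salary = 32000 exists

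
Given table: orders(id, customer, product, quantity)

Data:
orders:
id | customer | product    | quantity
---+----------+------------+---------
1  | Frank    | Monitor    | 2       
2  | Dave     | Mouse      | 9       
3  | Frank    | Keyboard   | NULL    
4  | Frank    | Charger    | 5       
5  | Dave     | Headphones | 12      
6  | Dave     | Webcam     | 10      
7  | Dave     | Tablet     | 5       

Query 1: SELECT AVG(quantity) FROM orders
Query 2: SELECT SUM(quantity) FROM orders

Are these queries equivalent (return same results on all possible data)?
No, not equivalent

Query 1 returns: [(7.166666666666667,)]
Query 2 returns: [(43,)]

Reason: AVG vs SUM give different aggregate values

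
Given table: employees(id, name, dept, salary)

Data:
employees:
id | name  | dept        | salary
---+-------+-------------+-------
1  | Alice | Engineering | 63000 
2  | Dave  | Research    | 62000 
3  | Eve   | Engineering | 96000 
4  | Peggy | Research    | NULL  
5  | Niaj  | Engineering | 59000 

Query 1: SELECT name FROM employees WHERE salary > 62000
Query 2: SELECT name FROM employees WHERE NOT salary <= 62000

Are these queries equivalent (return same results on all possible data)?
Yes, equivalent

Both queries return: [('Alice',), ('Eve',)]

Reason: Both filter salary > 62000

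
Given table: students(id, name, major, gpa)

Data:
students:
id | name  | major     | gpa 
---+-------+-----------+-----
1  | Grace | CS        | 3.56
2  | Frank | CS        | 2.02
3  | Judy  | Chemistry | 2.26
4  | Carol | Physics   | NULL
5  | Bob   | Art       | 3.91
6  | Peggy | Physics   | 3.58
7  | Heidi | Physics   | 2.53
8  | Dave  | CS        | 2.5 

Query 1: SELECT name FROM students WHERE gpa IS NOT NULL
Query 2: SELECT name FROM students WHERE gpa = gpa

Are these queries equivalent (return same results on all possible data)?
Yes, equivalent

Both queries return: [('Bob',), ('Dave',), ('Frank',), ('Grace',), ('Heidi',), ('Judy',), ('Peggy',)]

Reason: IS NOT NULL vs self-equality (both exclude NULLs)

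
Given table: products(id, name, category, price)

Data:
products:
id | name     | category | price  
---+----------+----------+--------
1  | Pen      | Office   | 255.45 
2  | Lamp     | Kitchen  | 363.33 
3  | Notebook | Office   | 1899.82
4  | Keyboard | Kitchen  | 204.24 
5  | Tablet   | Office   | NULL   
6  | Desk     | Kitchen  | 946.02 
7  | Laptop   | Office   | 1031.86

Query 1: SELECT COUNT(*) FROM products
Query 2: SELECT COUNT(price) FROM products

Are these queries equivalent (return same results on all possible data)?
No, not equivalent

Query 1 returns: [(7,)]
Query 2 returns: [(6,)]

Reason: COUNT(*) includes NULLs, COUNT(column) excludes them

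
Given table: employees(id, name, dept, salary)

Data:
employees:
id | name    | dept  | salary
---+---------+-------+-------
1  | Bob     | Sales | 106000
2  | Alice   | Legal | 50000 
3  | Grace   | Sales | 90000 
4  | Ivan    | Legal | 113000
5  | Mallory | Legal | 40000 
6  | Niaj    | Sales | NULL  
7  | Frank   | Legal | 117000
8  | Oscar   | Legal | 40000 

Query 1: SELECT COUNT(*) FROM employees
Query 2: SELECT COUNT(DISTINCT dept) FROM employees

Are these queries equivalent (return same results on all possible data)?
No, not equivalent

Query 1 returns: [(8,)]
Query 2 returns: [(2,)]

Reason: COUNT(*) counts rows, COUNT(DISTINCT dept) counts unique depts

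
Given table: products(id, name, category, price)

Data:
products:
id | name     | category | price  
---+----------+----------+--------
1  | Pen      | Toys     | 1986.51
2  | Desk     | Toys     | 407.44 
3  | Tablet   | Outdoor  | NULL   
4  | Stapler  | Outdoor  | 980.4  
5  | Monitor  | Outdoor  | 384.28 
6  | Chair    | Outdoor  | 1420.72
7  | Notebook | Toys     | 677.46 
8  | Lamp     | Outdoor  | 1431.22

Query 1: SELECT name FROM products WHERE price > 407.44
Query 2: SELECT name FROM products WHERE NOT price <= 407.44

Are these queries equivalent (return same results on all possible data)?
Yes, equivalent

Both queries return: [('Chair',), ('Lamp',), ('Notebook',), ('Pen',), ('Stapler',)]

Reason: Both filter price > 407.44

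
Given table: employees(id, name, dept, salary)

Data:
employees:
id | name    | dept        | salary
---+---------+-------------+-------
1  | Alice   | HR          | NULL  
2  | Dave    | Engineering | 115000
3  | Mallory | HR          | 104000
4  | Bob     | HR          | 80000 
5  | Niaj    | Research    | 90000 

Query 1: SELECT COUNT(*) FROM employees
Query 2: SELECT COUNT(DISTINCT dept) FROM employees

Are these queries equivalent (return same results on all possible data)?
No, not equivalent

Query 1 returns: [(5,)]
Query 2 returns: [(3,)]

Reason: COUNT(*) counts rows, COUNT(DISTINCT dept) counts unique depts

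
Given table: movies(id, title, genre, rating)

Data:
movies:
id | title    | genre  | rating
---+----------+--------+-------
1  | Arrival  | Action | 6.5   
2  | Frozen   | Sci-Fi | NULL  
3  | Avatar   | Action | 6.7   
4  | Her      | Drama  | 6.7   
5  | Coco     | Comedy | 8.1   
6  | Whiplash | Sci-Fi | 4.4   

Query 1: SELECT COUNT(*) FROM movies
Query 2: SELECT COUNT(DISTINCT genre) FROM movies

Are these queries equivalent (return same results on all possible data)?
No, not equivalent

Query 1 returns: [(6,)]
Query 2 returns: [(4,)]

Reason: COUNT(*) counts rows, COUNT(DISTINCT genre) counts unique genres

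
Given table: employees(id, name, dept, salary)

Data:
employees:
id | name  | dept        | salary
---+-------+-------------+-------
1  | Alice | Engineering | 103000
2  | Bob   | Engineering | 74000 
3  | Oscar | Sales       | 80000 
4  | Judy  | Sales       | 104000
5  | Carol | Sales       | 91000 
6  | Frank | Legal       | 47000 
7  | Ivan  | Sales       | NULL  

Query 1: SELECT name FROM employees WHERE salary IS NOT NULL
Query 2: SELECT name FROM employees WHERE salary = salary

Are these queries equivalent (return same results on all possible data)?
Yes, equivalent

Both queries return: [('Alice',), ('Bob',), ('Carol',), ('Frank',), ('Judy',), ('Oscar',)]

Reason: IS NOT NULL vs self-equality (both exclude NULLs)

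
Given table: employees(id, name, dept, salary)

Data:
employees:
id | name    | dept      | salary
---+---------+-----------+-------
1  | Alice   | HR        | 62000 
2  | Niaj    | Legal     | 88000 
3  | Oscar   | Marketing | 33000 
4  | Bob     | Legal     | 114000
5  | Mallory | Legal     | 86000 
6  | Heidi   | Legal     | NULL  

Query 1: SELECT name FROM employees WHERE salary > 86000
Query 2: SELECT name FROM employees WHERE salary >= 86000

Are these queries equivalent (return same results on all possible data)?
No, not equivalent

Query 1 returns: [('Niaj',), ('Bob',)]
Query 2 returns: [('Niaj',), ('Bob',), ('Mallory',)]

Reason: > vs >= gives different results when salary = 86000 exists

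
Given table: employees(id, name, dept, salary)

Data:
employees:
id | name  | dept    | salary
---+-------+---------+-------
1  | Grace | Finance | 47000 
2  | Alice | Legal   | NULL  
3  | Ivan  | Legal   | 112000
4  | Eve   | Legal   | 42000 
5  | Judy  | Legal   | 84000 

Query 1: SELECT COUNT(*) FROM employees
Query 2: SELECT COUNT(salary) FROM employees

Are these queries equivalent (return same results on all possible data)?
No, not equivalent

Query 1 returns: [(5,)]
Query 2 returns: [(4,)]

Reason: COUNT(*) includes NULLs, COUNT(column) excludes them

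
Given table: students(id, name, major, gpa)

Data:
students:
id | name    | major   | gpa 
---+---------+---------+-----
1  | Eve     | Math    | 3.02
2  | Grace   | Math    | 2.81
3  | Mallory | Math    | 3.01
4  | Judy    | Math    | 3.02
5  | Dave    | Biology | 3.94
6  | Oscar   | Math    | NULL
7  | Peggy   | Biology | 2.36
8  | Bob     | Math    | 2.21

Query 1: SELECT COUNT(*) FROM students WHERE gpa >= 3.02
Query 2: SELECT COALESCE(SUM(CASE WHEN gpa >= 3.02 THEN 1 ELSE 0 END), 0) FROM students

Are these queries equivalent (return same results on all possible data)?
Yes, equivalent

Both queries return: [(3,)]

Reason: COUNT with WHERE vs conditional SUM (COALESCE handles empty-table NULL)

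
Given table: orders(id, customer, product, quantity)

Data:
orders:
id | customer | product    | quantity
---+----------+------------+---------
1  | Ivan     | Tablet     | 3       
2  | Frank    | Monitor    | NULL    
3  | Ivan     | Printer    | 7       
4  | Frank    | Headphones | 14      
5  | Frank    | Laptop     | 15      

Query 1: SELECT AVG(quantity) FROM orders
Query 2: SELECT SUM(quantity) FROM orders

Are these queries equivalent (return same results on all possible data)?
No, not equivalent

Query 1 returns: [(9.75,)]
Query 2 returns: [(39,)]

Reason: AVG vs SUM give different aggregate values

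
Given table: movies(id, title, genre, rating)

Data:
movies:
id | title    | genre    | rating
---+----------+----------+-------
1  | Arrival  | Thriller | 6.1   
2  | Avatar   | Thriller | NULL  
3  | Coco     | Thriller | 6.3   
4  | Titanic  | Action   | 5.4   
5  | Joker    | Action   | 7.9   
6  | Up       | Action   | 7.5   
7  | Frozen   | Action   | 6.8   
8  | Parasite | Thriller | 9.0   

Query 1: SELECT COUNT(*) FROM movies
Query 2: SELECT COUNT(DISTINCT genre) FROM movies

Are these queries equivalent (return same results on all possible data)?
No, not equivalent

Query 1 returns: [(8,)]
Query 2 returns: [(2,)]

Reason: COUNT(*) counts rows, COUNT(DISTINCT genre) counts unique genres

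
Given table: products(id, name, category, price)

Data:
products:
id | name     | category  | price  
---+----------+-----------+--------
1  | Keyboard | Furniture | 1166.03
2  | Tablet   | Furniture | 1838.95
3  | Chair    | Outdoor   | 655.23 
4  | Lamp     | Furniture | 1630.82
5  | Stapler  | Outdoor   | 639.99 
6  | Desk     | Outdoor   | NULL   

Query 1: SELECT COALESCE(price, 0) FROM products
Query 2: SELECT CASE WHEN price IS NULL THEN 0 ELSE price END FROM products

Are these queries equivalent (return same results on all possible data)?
Yes, equivalent

Both queries return: [(0,), (639.99,), (655.23,), (1166.03,), (1630.82,), (1838.95,)]

Reason: COALESCE vs CASE for NULL handling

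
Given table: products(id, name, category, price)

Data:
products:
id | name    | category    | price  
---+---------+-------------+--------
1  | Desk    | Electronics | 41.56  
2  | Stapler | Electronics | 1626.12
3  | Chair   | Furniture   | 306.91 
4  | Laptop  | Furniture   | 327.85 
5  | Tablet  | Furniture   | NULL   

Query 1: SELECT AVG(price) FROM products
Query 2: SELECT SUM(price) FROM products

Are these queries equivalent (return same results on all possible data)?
No, not equivalent

Query 1 returns: [(575.61,)]
Query 2 returns: [(2302.44,)]

Reason: AVG vs SUM give different aggregate values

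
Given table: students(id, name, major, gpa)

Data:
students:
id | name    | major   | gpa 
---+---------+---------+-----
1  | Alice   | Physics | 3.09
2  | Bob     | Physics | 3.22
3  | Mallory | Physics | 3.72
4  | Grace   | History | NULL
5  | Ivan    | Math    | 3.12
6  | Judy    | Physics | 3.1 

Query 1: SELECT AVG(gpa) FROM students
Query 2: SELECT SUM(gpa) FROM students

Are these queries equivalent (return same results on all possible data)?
No, not equivalent

Query 1 returns: [(3.25,)]
Query 2 returns: [(16.25,)]

Reason: AVG vs SUM give different aggregate values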